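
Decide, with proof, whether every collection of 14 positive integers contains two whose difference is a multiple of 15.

No; for instance {27, 28, 29, 30, 31, 32, 33, 34, 35, 36, 37, 38, 39, 40} is a counterexample.

Try 14 consecutive integers, 27, 28, …, 40. Their remainders mod 15 are 12, 13, 14, 0, 1, 2, 3, 4, 5, 6, 7, 8, 9, 10 — pairwise different, as any 14 ≤ 15 consecutive integers have distinct residues.
Any two of them differ by at most 13 < 15 and by at least 1, so no difference is a multiple of 15.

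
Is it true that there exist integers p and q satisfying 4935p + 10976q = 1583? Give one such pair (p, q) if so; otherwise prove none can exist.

No such integers exist.

gcd(4935, 10976) = 7, so every integer of the form 4935p + 10976q is a multiple of 7.
However 1583 leaves remainder 1 on division by 7.
Hence no integers p, q satisfy the equation.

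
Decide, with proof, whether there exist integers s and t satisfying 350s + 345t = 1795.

s = 14, t = -9

gcd(350, 345) = 5, and 5 divides 1795, so integer solutions exist.
Dividing through by 5 reduces the equation to 70s + 69t = 359.
Euclidean algorithm: 70 = 1·69 + 1, 69 = 69·1 + 0.
Unwinding: 1 = 70 − 1·69, i.e. 70·1 + 69·(-1) = 1.
Scaling by 359 gives the particular solution (s, t) = (359, -359).
Subtracting 5·69 from s and adding 5·70 to t gives the tidier solution (14, -9).
Check: 350·14 + 345·(-9) = 4900 − 3105 = 1795. ✓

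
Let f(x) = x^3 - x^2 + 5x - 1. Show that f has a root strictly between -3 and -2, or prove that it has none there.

Evaluate at the endpoints: f(-3) = -52, f(-2) = -23 — same sign (negative).
The derivative f'(x) = 3x^2 - 2x + 5 is a quadratic with discriminant (-2)² − 4·3·5 = -56 < 0; it never vanishes, so it is always positive (sign of the leading coefficient).
Hence f is strictly increasing on ℝ, and in particular on [-3, -2]. A strictly monotone function with same-sign endpoint values stays negative on the whole interval, so f has no zero in (-3, -2).

No such root exists.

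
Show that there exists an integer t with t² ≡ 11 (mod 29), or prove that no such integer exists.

There is no such integer.

Apply Euler's criterion with the prime 29: 11 is a quadratic residue iff 11^14 ≡ 1 (mod 29), and a non-residue iff it is ≡ −1.
Repeated squaring mod 29: 11^2 = 121 ≡ 5; 11^4 ≡ 5² = 25 ≡ 25; 11^8 ≡ 25² = 625 ≡ 16.
Since 14 = 8 + 4 + 2, 11^14 ≡ 16 · 25 · 5; multiplying out mod 29: 16·25 = 400 ≡ 23, then 23·5 = 115 ≡ 28. Thus 11^14 ≡ 28 ≡ −1 (mod 29).
The value −1 means 11 is a non-residue modulo 29, so t² ≡ 11 (mod 29) is impossible.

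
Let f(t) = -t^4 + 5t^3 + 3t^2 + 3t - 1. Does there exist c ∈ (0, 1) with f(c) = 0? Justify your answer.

f(0) = -1 and f(1) = 9, which have opposite signs.
Since f is a polynomial it is continuous on [0, 1].
So by the Intermediate Value Theorem there is a c strictly between 0 and 1 with f(c) = 0.

Such a root exists.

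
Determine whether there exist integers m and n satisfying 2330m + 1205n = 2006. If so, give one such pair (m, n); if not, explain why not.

Both 2330 and 1205 are divisible by gcd(2330, 1205) = 5, hence so is any combination 2330m + 1205n.
However 2006 leaves remainder 1 on division by 5.
Hence no integers m, n satisfy the equation.

No such integers exist.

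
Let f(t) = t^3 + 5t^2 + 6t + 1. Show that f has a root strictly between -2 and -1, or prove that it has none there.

f(-2) = 1 and f(-1) = -1, which have opposite signs.
As a polynomial, f is continuous on every closed interval.
By the Intermediate Value Theorem f must vanish at some point of (-2, -1).

Yes, f has a root in the interval.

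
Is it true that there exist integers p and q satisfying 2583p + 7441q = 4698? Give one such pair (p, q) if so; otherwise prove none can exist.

Both 2583 and 7441 are divisible by gcd(2583, 7441) = 7, hence so is any combination 2583p + 7441q.
But 4698 is not a multiple of 7 (it leaves remainder 1).
Therefore 2583p + 7441q = 4698 has no solution in integers.

No, no such integers exist.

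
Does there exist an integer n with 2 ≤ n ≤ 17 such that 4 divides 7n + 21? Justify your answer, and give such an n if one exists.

Scanning upward from n = 2 gives 35, 42, 49, none divisible by 4. n = 5 works, since 7·5 + 21 = 56 = 14·4.

n = 5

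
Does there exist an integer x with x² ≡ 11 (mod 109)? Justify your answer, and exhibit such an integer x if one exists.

Apply Euler's criterion with the prime 109: 11 is a quadratic residue iff 11^54 ≡ 1 (mod 109), and a non-residue iff it is ≡ −1.
Repeated squaring mod 109: 11^2 = 121 ≡ 12; 11^4 ≡ 12² = 144 ≡ 35; 11^8 ≡ 35² = 1225 ≡ 26; 11^16 ≡ 26² = 676 ≡ 22; 11^32 ≡ 22² = 484 ≡ 48.
Since 54 = 32 + 16 + 4 + 2, 11^54 ≡ 48 · 22 · 35 · 12; multiplying out mod 109: 48·22 = 1056 ≡ 75, then 75·35 = 2625 ≡ 9, then 9·12 = 108 ≡ 108. Thus 11^54 ≡ 108 ≡ −1 (mod 109).
By Euler's criterion 11 is a quadratic non-residue mod 109: no x satisfies x² ≡ 11 (mod 109).

No such integer exists.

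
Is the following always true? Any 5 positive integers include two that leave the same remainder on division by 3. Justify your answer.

There are exactly 3 possible remainders on division by 3.
With 5 integers and only 3 classes, the pigeonhole principle forces two of them, say a and b, into the same class.
That is, a and b leave the same remainder on division by 3, as claimed.

Yes, this is always true.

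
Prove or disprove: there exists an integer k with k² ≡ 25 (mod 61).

k = 56

k = 56 works: 56² = 3136, and 3136 − 25 = 3111 = 51·61.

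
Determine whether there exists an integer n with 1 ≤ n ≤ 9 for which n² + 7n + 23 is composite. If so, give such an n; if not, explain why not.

At n = 7: 7² + 7·7 + 23 = 121 = 11·11, which is composite.

n = 7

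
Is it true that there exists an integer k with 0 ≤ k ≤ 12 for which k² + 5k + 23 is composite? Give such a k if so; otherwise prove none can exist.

The values for k = 0, 1, …, 12 are 23, 29, 37, 47, 59, 73, 89, 107, 127, 149, 173, 199, 227, and each of these is prime.
So no value in the range makes the expression composite.

No such integer k in that range exists.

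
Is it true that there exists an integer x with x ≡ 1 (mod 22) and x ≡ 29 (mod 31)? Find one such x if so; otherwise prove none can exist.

gcd(22, 31) = 1, so the Chinese Remainder Theorem guarantees exactly one residue class mod 682 satisfying both.
Write x = 1 + 22t and require 1 + 22t ≡ 29 (mod 31), i.e. 22t ≡ 28 (mod 31).
Note 22·24 = 528 ≡ 1 (mod 31) (as 528 − 1 = 17·31), so 22⁻¹ ≡ 24.
Therefore t ≡ 24·28 = 672 ≡ 21 (mod 31).
Taking t = 21 gives x = 1 + 22·21 = 463.
Check: 463 mod 22 = 1, 463 mod 31 = 29. ✓

x = 463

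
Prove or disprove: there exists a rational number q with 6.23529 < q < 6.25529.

Look for a denominator N such that an integer falls strictly between N·6.23529 and N·6.25529. N = 4 works: 4·6.23529 = 24.94116 < 25 < 25.02116 = 4·6.25529.
So q = 25/4 works: it is a ratio of integers, and dividing 4·6.23529 < 25 < 4·6.25529 through by 4 gives 6.23529 < 25/4 < 6.25529.

q = 25/4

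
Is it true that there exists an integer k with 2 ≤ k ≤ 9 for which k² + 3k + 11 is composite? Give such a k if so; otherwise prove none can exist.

At k = 2: 2² + 3·2 + 11 = 21 = 3·7, which is composite.

k = 2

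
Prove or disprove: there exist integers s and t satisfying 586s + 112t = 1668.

s = 34, t = -163

gcd(586, 112) = 2, and 2 divides 1668, so integer solutions exist.
Dividing through by 2 reduces the equation to 293s + 56t = 834.
Run the Euclidean algorithm on 293 and 56: 293 = 5·56 + 13, 56 = 4·13 + 4, 13 = 3·4 + 1, 4 = 4·1 + 0.
Back-substituting, 1 = 13 − 3·4 = 13 − 3·(56 − 4·13) = −3·56 + 13·13 = −3·56 + 13·(293 − 5·56) = 13·293 − 68·56; that is, 293·13 + 56·(-68) = 1.
Times 834: 293·10842 + 56·(-56712) = 834, so (10842, -56712) solves it.
Shifting by a multiple of (56, −293) keeps it a solution: s = 10842 − 193·56 = 34, t = -56712 + 193·293 = -163.
Indeed 586·34 + 112·(-163) = 19924 − 18256 = 1668.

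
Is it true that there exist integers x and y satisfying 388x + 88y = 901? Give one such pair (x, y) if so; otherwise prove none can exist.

No, no such integers exist.

Both 388 and 88 are divisible by gcd(388, 88) = 4, hence so is any combination 388x + 88y.
But 901 = 4·225 + 1, so 4 ∤ 901.
Therefore 388x + 88y = 901 has no solution in integers.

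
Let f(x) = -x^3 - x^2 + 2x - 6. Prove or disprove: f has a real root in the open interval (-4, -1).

Such a root exists.

f(-4) = 34 and f(-1) = -8, which have opposite signs.
As a polynomial, f is continuous on every closed interval.
By the Intermediate Value Theorem, f takes the value 0 somewhere in the open interval.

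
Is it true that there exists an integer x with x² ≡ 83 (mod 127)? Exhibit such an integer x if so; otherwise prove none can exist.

No, no such integer exists.

Apply Euler's criterion with the prime 127: 83 is a quadratic residue iff 83^63 ≡ 1 (mod 127), and a non-residue iff it is ≡ −1.
Squaring successively (mod 127): 83^2 = 6889 ≡ 31; 83^4 ≡ 31² = 961 ≡ 72; 83^8 ≡ 72² = 5184 ≡ 104; 83^16 ≡ 104² = 10816 ≡ 21; 83^32 ≡ 21² = 441 ≡ 60.
Since 63 = 32 + 16 + 8 + 4 + 2 + 1, 83^63 ≡ 60 · 21 · 104 · 72 · 31 · 83; multiplying out mod 127: 60·21 = 1260 ≡ 117, then 117·104 = 12168 ≡ 103, then 103·72 = 7416 ≡ 50, then 50·31 = 1550 ≡ 26, then 26·83 = 2158 ≡ 126. Thus 83^63 ≡ 126 ≡ −1 (mod 127).
The value −1 means 83 is a non-residue modulo 127, so x² ≡ 83 (mod 127) is impossible.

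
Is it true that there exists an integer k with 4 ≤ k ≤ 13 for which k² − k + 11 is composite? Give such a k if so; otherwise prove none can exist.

k = 12

At k = 12: 12² − 12 + 11 = 143 = 11·13, which is composite.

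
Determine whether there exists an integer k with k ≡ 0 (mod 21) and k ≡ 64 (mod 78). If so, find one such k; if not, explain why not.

gcd(21, 78) = 3. If k ≡ 0 (mod 21) and k ≡ 64 (mod 78), then k ≡ 0 (mod 3) and k ≡ 64 (mod 3).
However 0 ≡ 0 and 64 ≡ 1 (mod 3), and 0 ≠ 1.
So no integer satisfies both congruences.

There is no such integer.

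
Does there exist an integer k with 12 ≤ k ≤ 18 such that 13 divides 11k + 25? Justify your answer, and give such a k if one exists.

No, no such integer k in that range exists.

For k = 12, 13, …, 18 the values of 11k + 25 modulo 13 are 1, 12, 10, 8, 6, 4, 2 respectively.
Since 0 is absent from this list, 13 ∤ 11k + 25 for every k with 12 ≤ k ≤ 18.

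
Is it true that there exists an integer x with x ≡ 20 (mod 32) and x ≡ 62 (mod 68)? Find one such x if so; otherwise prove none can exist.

gcd(32, 68) = 4. If x ≡ 20 (mod 32) and x ≡ 62 (mod 68), then x ≡ 20 (mod 4) and x ≡ 62 (mod 4).
These are incompatible: 20 − 62 = -42 is not divisible by 4.
Therefore no such x exists.

There is no such integer.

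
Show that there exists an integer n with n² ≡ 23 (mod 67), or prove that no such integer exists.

n = 31

n = 31 works: 31² = 961, and 961 − 23 = 938 = 14·67.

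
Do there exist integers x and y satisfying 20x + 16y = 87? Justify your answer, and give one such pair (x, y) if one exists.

No such integers exist.

Both 20 and 16 are divisible by gcd(20, 16) = 4, hence so is any combination 20x + 16y.
But 87 = 4·21 + 3, so 4 ∤ 87.
Hence no integers x, y satisfy the equation.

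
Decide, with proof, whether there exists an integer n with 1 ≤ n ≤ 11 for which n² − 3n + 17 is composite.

At n = 1: 1² − 3·1 + 17 = 15 = 3·5, which is composite.

n = 1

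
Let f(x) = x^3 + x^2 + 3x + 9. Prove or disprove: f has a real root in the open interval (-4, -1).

Yes, f has a root in the interval.

f(-4) = -51 and f(-1) = 6, which have opposite signs.
f is continuous everywhere (it is a polynomial), in particular on [-4, -1].
By the Intermediate Value Theorem f must vanish at some point of (-4, -1).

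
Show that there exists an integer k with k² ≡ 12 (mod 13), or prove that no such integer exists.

Take k = 8. Then 8² = 64 = 4·13 + 12, so 8² ≡ 12 (mod 13).

k = 8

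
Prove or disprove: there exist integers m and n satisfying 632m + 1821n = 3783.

Since gcd(632, 1821) = 1, every integer is an integer combination of 632 and 1821.
Run the Euclidean algorithm on 1821 and 632: 1821 = 2·632 + 557, 632 = 1·557 + 75, 557 = 7·75 + 32, 75 = 2·32 + 11, 32 = 2·11 + 10, 11 = 1·10 + 1, 10 = 10·1 + 0.
Working back up the chain: 1 = 11 − 1·10 = 11 − (32 − 2·11) = −32 + 3·11 = −32 + 3·(75 − 2·32) = 3·75 − 7·32 = 3·75 − 7·(557 − 7·75) = −7·557 + 52·75 = −7·557 + 52·(632 − 1·557) = 52·632 − 59·557 = 52·632 − 59·(1821 − 2·632) = −59·1821 + 170·632. So 632·170 + 1821·(-59) = 1.
Multiplying through by 3783: m = 170·3783 = 643110, n = (-59)·3783 = -223197 is a solution.
Subtracting 353·1821 from m and adding 353·632 to n gives the tidier solution (297, -101).
Check: 632·297 + 1821·(-101) = 187704 − 183921 = 3783. ✓

m = 297, n = -101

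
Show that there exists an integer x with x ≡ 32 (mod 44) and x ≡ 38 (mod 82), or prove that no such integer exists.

gcd(44, 82) = 2. A simultaneous solution exists iff 32 ≡ 38 (mod 2); here 32 mod 2 = 0 = 38 mod 2, so it does.
List candidates x ≡ 32 (mod 44): 32, 76, 120. Modulo 82 these are 32, 76, 38; 120 gives 38 as required.
Check: 120 mod 44 = 32, 120 mod 82 = 38. ✓

x = 120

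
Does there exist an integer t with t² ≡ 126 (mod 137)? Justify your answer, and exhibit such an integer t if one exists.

Take t = 117. Then 117² = 13689 = 99·137 + 126, so 117² ≡ 126 (mod 137).

t = 117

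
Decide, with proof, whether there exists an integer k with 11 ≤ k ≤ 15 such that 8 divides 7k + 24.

No such integer k in that range exists.

At k = 11, 7·11 + 24 = 101 ≡ 5 (mod 8), and each step in k adds 7, giving residues 5, 4, 3, 2, 1 for k = 11, 12, …, 15.
None is 0, so 8 never divides 7k + 24 on this range.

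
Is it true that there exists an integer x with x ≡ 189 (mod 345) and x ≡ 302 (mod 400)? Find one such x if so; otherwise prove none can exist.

gcd(345, 400) = 5. If x ≡ 189 (mod 345) and x ≡ 302 (mod 400), then x ≡ 189 (mod 5) and x ≡ 302 (mod 5).
However 189 ≡ 4 and 302 ≡ 2 (mod 5), and 4 ≠ 2.
Therefore no such x exists.

No, no such integer exists.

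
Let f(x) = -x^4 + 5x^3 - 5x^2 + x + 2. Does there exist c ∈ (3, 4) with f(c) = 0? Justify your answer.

f(3) = 14 and f(4) = -10, which have opposite signs.
f is continuous everywhere (it is a polynomial), in particular on [3, 4].
By the Intermediate Value Theorem, f takes the value 0 somewhere in the open interval.

Such a root exists.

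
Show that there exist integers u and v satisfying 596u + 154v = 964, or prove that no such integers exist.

u = 75, v = -284

Every value of 596u + 154v is a multiple of gcd(596, 154) = 2; since 2 ∣ 964, solutions exist.
Dividing through by 2 reduces the equation to 298u + 77v = 482.
Dividing repeatedly: 298 = 3·77 + 67, 77 = 1·67 + 10, 67 = 6·10 + 7, 10 = 1·7 + 3, 7 = 2·3 + 1, 3 = 3·1 + 0.
Working back up the chain: 1 = 7 − 2·3 = 7 − 2·(10 − 1·7) = −2·10 + 3·7 = −2·10 + 3·(67 − 6·10) = 3·67 − 20·10 = 3·67 − 20·(77 − 1·67) = −20·77 + 23·67 = −20·77 + 23·(298 − 3·77) = 23·298 − 89·77. So 298·23 + 77·(-89) = 1.
Scaling by 482 gives the particular solution (u, v) = (11086, -42898).
Shifting by a multiple of (77, −298) keeps it a solution: u = 11086 − 143·77 = 75, v = -42898 + 143·298 = -284.
Check: 596·75 + 154·(-284) = 44700 − 43736 = 964. ✓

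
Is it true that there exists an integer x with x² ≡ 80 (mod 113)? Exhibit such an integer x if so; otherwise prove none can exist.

No, no such integer exists.

113 is prime, so by Euler's criterion 80 is a square mod 113 iff 80^((113−1)/2) = 80^56 ≡ 1 (mod 113).
Repeated squaring mod 113: 80^2 = 6400 ≡ 72; 80^4 ≡ 72² = 5184 ≡ 99; 80^8 ≡ 99² = 9801 ≡ 83; 80^16 ≡ 83² = 6889 ≡ 109; 80^32 ≡ 109² = 11881 ≡ 16.
Since 56 = 32 + 16 + 8, 80^56 ≡ 16 · 109 · 83; multiplying out mod 113: 16·109 = 1744 ≡ 49, then 49·83 = 4067 ≡ 112. Thus 80^56 ≡ 112 ≡ −1 (mod 113).
By Euler's criterion 80 is a quadratic non-residue mod 113: no x satisfies x² ≡ 80 (mod 113).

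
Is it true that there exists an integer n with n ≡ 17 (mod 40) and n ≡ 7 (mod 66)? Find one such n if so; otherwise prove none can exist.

n = 337

The moduli are not coprime: gcd(40, 66) = 2. Compatibility requires 2 ∣ (7 − 17) = -10, which holds, so solutions exist.
Put n = 17 + 40t, so we need 40t ≡ 56 (mod 66), equivalently (divide by 2) 20t ≡ 28 (mod 33).
Since 20·5 = 100 = 3·33 + 1, the inverse of 20 mod 33 is 5.
Therefore t ≡ 5·28 = 140 ≡ 8 (mod 33).
Then n = 17 + 40·8 = 337.
Verify: 337 = 8·40 + 17 and 337 = 5·66 + 7. ✓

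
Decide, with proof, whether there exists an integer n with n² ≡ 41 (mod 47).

47 is prime, so by Euler's criterion 41 is a square mod 47 iff 41^((47−1)/2) = 41^23 ≡ 1 (mod 47).
Squaring successively (mod 47): 41^2 = 1681 ≡ 36; 41^4 ≡ 36² = 1296 ≡ 27; 41^8 ≡ 27² = 729 ≡ 24; 41^16 ≡ 24² = 576 ≡ 12.
Since 23 = 16 + 4 + 2 + 1, 41^23 ≡ 12 · 27 · 36 · 41; multiplying out mod 47: 12·27 = 324 ≡ 42, then 42·36 = 1512 ≡ 8, then 8·41 = 328 ≡ 46. Thus 41^23 ≡ 46 ≡ −1 (mod 47).
The value −1 means 41 is a non-residue modulo 47, so n² ≡ 41 (mod 47) is impossible.

No, no such integer exists.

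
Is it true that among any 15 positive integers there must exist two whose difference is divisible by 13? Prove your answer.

Yes.

Partition the integers by their residue mod 13; there are 13 classes.
With 15 integers and only 13 classes, the pigeonhole principle forces two of them, say a and b, into the same class.
Then a ≡ b (mod 13), i.e. 13 ∣ (a − b).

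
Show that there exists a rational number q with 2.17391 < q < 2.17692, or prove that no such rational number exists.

Scale by 17: the interval becomes (36.95647, 37.00764), which contains the integer 37.
Dividing back, 2.17391 < 37/17 < 2.17692, and 37/17 is rational.

q = 37/17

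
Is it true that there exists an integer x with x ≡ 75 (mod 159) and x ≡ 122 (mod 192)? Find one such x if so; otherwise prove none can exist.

There is no such integer.

Both moduli are multiples of 3 = gcd(159, 192), so any solution would satisfy x ≡ 75 and x ≡ 122 modulo 3 simultaneously.
But 75 mod 3 = 0 while 122 mod 3 = 2, a contradiction.
Therefore no such x exists.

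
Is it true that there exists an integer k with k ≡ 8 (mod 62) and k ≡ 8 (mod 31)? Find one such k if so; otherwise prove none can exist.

The moduli are not coprime: gcd(62, 31) = 31. Compatibility requires 31 ∣ (8 − 8) = 0, which holds, so solutions exist.
In fact k = 8 itself already satisfies 8 mod 31 = 8.
Check: 8 mod 62 = 8, 8 mod 31 = 8. ✓

k = 8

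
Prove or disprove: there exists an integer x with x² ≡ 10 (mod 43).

x = 28

Take x = 28. Then 28² = 784 = 18·43 + 10, so 28² ≡ 10 (mod 43).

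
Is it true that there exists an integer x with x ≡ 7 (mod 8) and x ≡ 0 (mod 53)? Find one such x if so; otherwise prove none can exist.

x = 159

gcd(8, 53) = 1, so the Chinese Remainder Theorem guarantees exactly one residue class mod 424 satisfying both.
Any solution of the first congruence is x = 7 + 8t; substituting into the second, 8t ≡ 0 − 7 ≡ 46 (mod 53).
Note 8·20 = 160 ≡ 1 (mod 53) (as 160 − 1 = 3·53), so 8⁻¹ ≡ 20.
Therefore t ≡ 20·46 = 920 ≡ 19 (mod 53).
With t = 19: x = 7 + 8·19 = 159.
Check: 159 mod 8 = 7, 159 mod 53 = 0. ✓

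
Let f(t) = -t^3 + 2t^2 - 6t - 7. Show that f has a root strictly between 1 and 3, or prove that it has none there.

f has no root in that interval.

f(1) = -12 and f(3) = -34, both negative.
f'(t) = -3t^2 + 4t - 6 has discriminant 4² − 4·(-3)·(-6) = -56 < 0, so f' has no real roots and is negative for every real t.
Hence f is strictly decreasing on ℝ, and in particular on [1, 3]. A strictly monotone function with same-sign endpoint values stays negative on the whole interval, so f has no zero in (1, 3).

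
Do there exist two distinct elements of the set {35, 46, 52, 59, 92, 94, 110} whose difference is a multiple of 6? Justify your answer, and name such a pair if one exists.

35 mod 6 = 5 and 59 mod 6 = 5, so 59 − 35 = 24 = 4·6.

The pair (35, 59) works.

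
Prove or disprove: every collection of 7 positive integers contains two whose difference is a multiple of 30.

Consider the 7 integers 5, 6, …, 11. They lie in distinct residue classes modulo 30, since 7 ≤ 30.
The differences between them range over 1, …, 6, none of which is divisible by 30.

No; for instance {5, 6, 7, 8, 9, 10, 11} is a counterexample.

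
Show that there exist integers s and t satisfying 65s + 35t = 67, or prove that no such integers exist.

No, no such integers exist.

Any value of 65s + 35t is a multiple of gcd(65, 35) = 5.
But 67 is not a multiple of 5 (it leaves remainder 2).
Hence no integers s, t satisfy the equation.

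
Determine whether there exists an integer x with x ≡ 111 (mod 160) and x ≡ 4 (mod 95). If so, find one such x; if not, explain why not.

There is no such integer.

Reduce both congruences modulo 5, which divides 160 and 95: they say x ≡ 111 (mod 5) and x ≡ 4 (mod 5).
But 111 mod 5 = 1 while 4 mod 5 = 4, a contradiction.
Hence the system has no solution.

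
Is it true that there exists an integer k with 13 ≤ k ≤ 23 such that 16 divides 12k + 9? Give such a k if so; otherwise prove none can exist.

At k = 13, 12·13 + 9 = 165 ≡ 5 (mod 16), and each step in k adds 12, giving residues 5, 1, 13, 9, 5, 1, 13, 9, 5, 1, 13 for k = 13, 14, …, 23.
The residue 0 does not occur, so no k in [13, 23] makes 12k + 9 a multiple of 16.

There is no such integer k in that range.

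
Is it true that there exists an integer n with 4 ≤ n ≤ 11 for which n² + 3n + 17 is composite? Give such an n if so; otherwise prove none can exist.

n = 4

At n = 4: 4² + 3·4 + 17 = 45 = 3·15, which is composite.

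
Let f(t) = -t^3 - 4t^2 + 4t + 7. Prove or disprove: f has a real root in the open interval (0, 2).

Yes, f has a root in the interval.

f(0) = 7 and f(2) = -9, which have opposite signs.
As a polynomial, f is continuous on every closed interval.
By the Intermediate Value Theorem, f takes the value 0 somewhere in the open interval.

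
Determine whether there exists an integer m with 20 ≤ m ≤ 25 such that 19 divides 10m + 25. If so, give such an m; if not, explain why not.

At m = 20, 10·20 + 25 = 225 ≡ 16 (mod 19), and each step in m adds 10, giving residues 16, 7, 17, 8, 18, 9 for m = 20, 21, …, 25.
None is 0, so 19 never divides 10m + 25 on this range.

No, no such integer m in that range exists.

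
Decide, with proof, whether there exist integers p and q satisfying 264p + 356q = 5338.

gcd(264, 356) = 4, so every integer of the form 264p + 356q is a multiple of 4.
However 5338 leaves remainder 2 on division by 4.
Hence no integers p, q satisfy the equation.

No such integers exist.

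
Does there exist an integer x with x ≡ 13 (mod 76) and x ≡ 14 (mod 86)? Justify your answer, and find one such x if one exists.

No such integer exists.

gcd(76, 86) = 2. If x ≡ 13 (mod 76) and x ≡ 14 (mod 86), then x ≡ 13 (mod 2) and x ≡ 14 (mod 2).
But 13 mod 2 = 1 while 14 mod 2 = 0, a contradiction.
So no integer satisfies both congruences.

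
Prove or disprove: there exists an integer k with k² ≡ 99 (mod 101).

101 is prime, so by Euler's criterion 99 is a square mod 101 iff 99^((101−1)/2) = 99^50 ≡ 1 (mod 101).
Squaring successively (mod 101): 99^2 = 9801 ≡ 4; 99^4 ≡ 4² = 16 ≡ 16; 99^8 ≡ 16² = 256 ≡ 54; 99^16 ≡ 54² = 2916 ≡ 88; 99^32 ≡ 88² = 7744 ≡ 68.
Since 50 = 32 + 16 + 2, 99^50 ≡ 68 · 88 · 4; multiplying out mod 101: 68·88 = 5984 ≡ 25, then 25·4 = 100 ≡ 100. Thus 99^50 ≡ 100 ≡ −1 (mod 101).
By Euler's criterion 99 is a quadratic non-residue mod 101: no k satisfies k² ≡ 99 (mod 101).

No such integer exists.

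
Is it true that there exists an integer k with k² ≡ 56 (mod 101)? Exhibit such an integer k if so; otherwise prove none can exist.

k = 37 works: 37² = 1369, and 1369 − 56 = 1313 = 13·101.

k = 37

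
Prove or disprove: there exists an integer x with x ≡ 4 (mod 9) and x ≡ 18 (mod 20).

gcd(9, 20) = 1, so the Chinese Remainder Theorem guarantees exactly one residue class mod 180 satisfying both.
Write x = 4 + 9t and require 4 + 9t ≡ 18 (mod 20), i.e. 9t ≡ 14 (mod 20).
To invert 9 modulo 20: 20 = 2·9 + 2, 9 = 4·2 + 1, 2 = 2·1 + 0, and unwinding, 1 = 9 − 4·2 = 9 − 4·(20 − 2·9) = −4·20 + 9·9. Thus 9⁻¹ ≡ 9 (mod 20).
Multiplying by 9: t ≡ 9·14 = 126 ≡ 6 (mod 20).
With t = 6: x = 4 + 9·6 = 58.
Indeed 58 ≡ 4 (mod 9) and 58 ≡ 18 (mod 20).

x = 58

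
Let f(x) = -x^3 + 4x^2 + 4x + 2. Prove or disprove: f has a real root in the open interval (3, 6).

f(3) = 23 and f(6) = -46, which have opposite signs.
Since f is a polynomial it is continuous on [3, 6].
By the Intermediate Value Theorem, f takes the value 0 somewhere in the open interval.

Such a root exists.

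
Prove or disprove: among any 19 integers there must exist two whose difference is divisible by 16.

Yes, this is always true.

Each integer lies in one of the 16 residue classes modulo 16.
Placing 19 integers into 16 classes, some class receives at least two — say a and b.
Then a ≡ b (mod 16), i.e. 16 ∣ (a − b).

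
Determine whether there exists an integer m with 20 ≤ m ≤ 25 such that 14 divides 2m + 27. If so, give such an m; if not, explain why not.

There is no such integer m in that range.

For m = 20, 21, …, 25 the values of 2m + 27 modulo 14 are 11, 13, 1, 3, 5, 7 respectively.
The residue 0 does not occur, so no m in [20, 25] makes 2m + 27 a multiple of 14.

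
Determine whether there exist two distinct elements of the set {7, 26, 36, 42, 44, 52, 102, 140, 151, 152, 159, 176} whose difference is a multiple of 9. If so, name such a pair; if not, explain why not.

Both 7 and 52 leave remainder 7 on division by 9; their difference 45 = 5·9 is a multiple of 9.

Yes: 7 and 52.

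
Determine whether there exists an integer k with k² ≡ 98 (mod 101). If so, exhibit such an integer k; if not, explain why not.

101 is prime, so by Euler's criterion 98 is a square mod 101 iff 98^((101−1)/2) = 98^50 ≡ 1 (mod 101).
Repeated squaring mod 101: 98^2 = 9604 ≡ 9; 98^4 ≡ 9² = 81 ≡ 81; 98^8 ≡ 81² = 6561 ≡ 97; 98^16 ≡ 97² = 9409 ≡ 16; 98^32 ≡ 16² = 256 ≡ 54.
Since 50 = 32 + 16 + 2, 98^50 ≡ 54 · 16 · 9; multiplying out mod 101: 54·16 = 864 ≡ 56, then 56·9 = 504 ≡ 100. Thus 98^50 ≡ 100 ≡ −1 (mod 101).
The value −1 means 98 is a non-residue modulo 101, so k² ≡ 98 (mod 101) is impossible.

There is no such integer.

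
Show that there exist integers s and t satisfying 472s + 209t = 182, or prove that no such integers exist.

s = 104, t = -234

Since gcd(472, 209) = 1, every integer is an integer combination of 472 and 209.
Euclidean algorithm: 472 = 2·209 + 54, 209 = 3·54 + 47, 54 = 1·47 + 7, 47 = 6·7 + 5, 7 = 1·5 + 2, 5 = 2·2 + 1, 2 = 2·1 + 0.
Back-substituting, 1 = 5 − 2·2 = 5 − 2·(7 − 1·5) = −2·7 + 3·5 = −2·7 + 3·(47 − 6·7) = 3·47 − 20·7 = 3·47 − 20·(54 − 1·47) = −20·54 + 23·47 = −20·54 + 23·(209 − 3·54) = 23·209 − 89·54 = 23·209 − 89·(472 − 2·209) = −89·472 + 201·209; that is, 472·(-89) + 209·201 = 1.
Multiplying through by 182: s = (-89)·182 = -16198, t = 201·182 = 36582 is a solution.
Shifting by a multiple of (209, −472) keeps it a solution: s = -16198 + 78·209 = 104, t = 36582 − 78·472 = -234.
Check: 472·104 + 209·(-234) = 49088 − 48906 = 182. ✓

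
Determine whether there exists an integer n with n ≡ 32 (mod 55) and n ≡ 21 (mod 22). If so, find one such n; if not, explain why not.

n = 87

Here gcd(55, 22) = 11, and both 32 and 21 leave remainder 10 mod 11, so the system is consistent.
Step through n = 32, 32 + 55, 32 + 2·55, …: the values 32, 87 reduce mod 22 to 10, 21. The value 87 hits 21.
Verify: 87 = 1·55 + 32 and 87 = 3·22 + 21. ✓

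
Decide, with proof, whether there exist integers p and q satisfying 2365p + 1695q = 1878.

There are no such integers.

gcd(2365, 1695) = 5, so every integer of the form 2365p + 1695q is a multiple of 5.
However 1878 leaves remainder 3 on division by 5.
Hence no integers p, q satisfy the equation.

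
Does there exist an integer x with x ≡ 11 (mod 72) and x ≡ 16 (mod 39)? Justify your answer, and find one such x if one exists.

There is no such integer.

Both moduli are multiples of 3 = gcd(72, 39), so any solution would satisfy x ≡ 11 and x ≡ 16 modulo 3 simultaneously.
However 11 ≡ 2 and 16 ≡ 1 (mod 3), and 2 ≠ 1.
Hence the system has no solution.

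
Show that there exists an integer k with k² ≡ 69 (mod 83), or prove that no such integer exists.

k = 61

Take k = 61. Then 61² = 3721 = 44·83 + 69, so 61² ≡ 69 (mod 83).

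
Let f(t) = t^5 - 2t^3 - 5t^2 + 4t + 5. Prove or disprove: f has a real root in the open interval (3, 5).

f(3) = 161 and f(5) = 2775, both positive, so a sign-change argument is unavailable; we show f keeps this sign on the whole interval.
Substitute t = 3 + u, where 0 < u < 2 on the interval. Expanding, f(3 + u) = u^5 + 15u^4 + 88u^3 + 247u^2 + 325u + 161.
All 6 nonzero coefficients of this polynomial in u are positive; hence for u > 0 the value is a sum of positive terms (the constant 161 among them).
Therefore f(t) > 0 throughout (3, 5), and f has no zero there.

No.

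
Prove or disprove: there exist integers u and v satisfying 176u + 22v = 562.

No such integers exist.

gcd(176, 22) = 22, so every integer of the form 176u + 22v is a multiple of 22.
But 562 = 22·25 + 12, so 22 ∤ 562.
Hence no integers u, v satisfy the equation.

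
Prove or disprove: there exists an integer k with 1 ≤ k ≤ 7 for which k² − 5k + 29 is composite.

At k = 4: 4² − 5·4 + 29 = 25 = 5·5, which is composite.

k = 4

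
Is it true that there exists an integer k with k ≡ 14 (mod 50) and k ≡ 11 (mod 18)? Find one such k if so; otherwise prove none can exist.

There is no such integer.

Both moduli are multiples of 2 = gcd(50, 18), so any solution would satisfy k ≡ 14 and k ≡ 11 modulo 2 simultaneously.
But 14 mod 2 = 0 while 11 mod 2 = 1, a contradiction.
So no integer satisfies both congruences.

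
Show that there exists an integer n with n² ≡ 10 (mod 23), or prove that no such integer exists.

No, no such integer exists.

Apply Euler's criterion with the prime 23: 10 is a quadratic residue iff 10^11 ≡ 1 (mod 23), and a non-residue iff it is ≡ −1.
Squaring successively (mod 23): 10^2 = 100 ≡ 8; 10^4 ≡ 8² = 64 ≡ 18; 10^8 ≡ 18² = 324 ≡ 2.
Since 11 = 8 + 2 + 1, 10^11 ≡ 2 · 8 · 10; multiplying out mod 23: 2·8 = 16 ≡ 16, then 16·10 = 160 ≡ 22. Thus 10^11 ≡ 22 ≡ −1 (mod 23).
By Euler's criterion 10 is a quadratic non-residue mod 23: no n satisfies n² ≡ 10 (mod 23).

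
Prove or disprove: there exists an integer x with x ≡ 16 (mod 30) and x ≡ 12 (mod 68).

gcd(30, 68) = 2. A simultaneous solution exists iff 16 ≡ 12 (mod 2); here 16 mod 2 = 0 = 12 mod 2, so it does.
Write x = 16 + 30t. Then 30t ≡ 12 − 16 ≡ 64 (mod 68); dividing through by 2 gives 15t ≡ 32 (mod 34).
Invert 15 mod 34 by the Euclidean algorithm: 34 = 2·15 + 4, 15 = 3·4 + 3, 4 = 1·3 + 1, 3 = 3·1 + 0; back-substituting, 1 = 4 − 1·3 = 4 − (15 − 3·4) = −15 + 4·4 = −15 + 4·(34 − 2·15) = 4·34 − 9·15. Hence 15·(-9) ≡ 1, so 15⁻¹ ≡ -9 ≡ 25 (mod 34).
Multiplying by 25: t ≡ 25·32 = 800 ≡ 18 (mod 34).
Then x = 16 + 30·18 = 556.
Verify: 556 = 18·30 + 16 and 556 = 8·68 + 12. ✓

x = 556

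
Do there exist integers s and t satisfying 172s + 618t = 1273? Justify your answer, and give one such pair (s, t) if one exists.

Both 172 and 618 are divisible by gcd(172, 618) = 2, hence so is any combination 172s + 618t.
However 1273 leaves remainder 1 on division by 2.
So the equation is unsolvable over ℤ.

No, no such integers exist.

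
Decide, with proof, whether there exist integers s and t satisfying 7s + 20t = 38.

7 and 20 are coprime, so 7s + 20t ranges over all of ℤ.
Dividing repeatedly: 20 = 2·7 + 6, 7 = 1·6 + 1, 6 = 6·1 + 0.
Back-substituting, 1 = 7 − 1·6 = 7 − (20 − 2·7) = −20 + 3·7; that is, 7·3 + 20·(-1) = 1.
Scaling by 38 gives the particular solution (s, t) = (114, -38).
Subtracting 5·20 from s and adding 5·7 to t gives the tidier solution (14, -3).
Indeed 7·14 + 20·(-3) = 98 − 60 = 38.

s = 14, t = -3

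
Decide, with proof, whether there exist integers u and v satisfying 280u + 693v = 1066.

gcd(280, 693) = 7, so every integer of the form 280u + 693v is a multiple of 7.
But 1066 = 7·152 + 2, so 7 ∤ 1066.
So the equation is unsolvable over ℤ.

No, no such integers exist.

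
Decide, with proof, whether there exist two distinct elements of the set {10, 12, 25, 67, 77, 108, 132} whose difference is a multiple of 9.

Reduce each element modulo 9: 10↦1, 12↦3, 25↦7, 67↦4, 77↦5, 108↦0, 132↦6.
No residue repeats among the 7 elements, so no pair has difference ≡ 0 (mod 9).

There is no such pair.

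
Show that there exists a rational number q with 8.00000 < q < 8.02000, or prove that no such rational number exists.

Scale by 51: the interval becomes (408.00000, 409.02000), which contains the integer 409.
Dividing back, 8.00000 < 409/51 < 8.02000, and 409/51 is rational.

q = 409/51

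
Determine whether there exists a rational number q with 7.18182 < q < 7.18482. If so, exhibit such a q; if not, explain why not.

q = 273/38

Multiplying by 38: 38·7.18182 = 272.90916 and 38·7.18482 = 273.02316, so the integer 273 lies strictly between them.
Hence 273/38 is a rational number with 7.18182 < 273/38 < 7.18482.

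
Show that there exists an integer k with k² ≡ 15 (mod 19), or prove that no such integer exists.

No such integer exists.

Since (19 − k)² ≡ k² (mod 19), it suffices to square k = 0, 1, …, 9: the residues are 0, 1, 4, 9, 16, 6, 17, 11, 7, 5.
So the quadratic residues mod 19 are {0, 1, 4, 5, 6, 7, 9, 11, 16, 17}, and 15 is not among them.
Hence no integer k has k² ≡ 15 (mod 19).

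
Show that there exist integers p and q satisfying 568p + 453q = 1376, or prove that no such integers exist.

p = 398, q = -496

568 and 453 are coprime, so 568p + 453q ranges over all of ℤ.
Dividing repeatedly: 568 = 1·453 + 115, 453 = 3·115 + 108, 115 = 1·108 + 7, 108 = 15·7 + 3, 7 = 2·3 + 1, 3 = 3·1 + 0.
Unwinding: 1 = 7 − 2·3 = 7 − 2·(108 − 15·7) = −2·108 + 31·7 = −2·108 + 31·(115 − 1·108) = 31·115 − 33·108 = 31·115 − 33·(453 − 3·115) = −33·453 + 130·115 = −33·453 + 130·(568 − 1·453) = 130·568 − 163·453, i.e. 568·130 + 453·(-163) = 1.
Times 1376: 568·178880 + 453·(-224288) = 1376, so (178880, -224288) solves it.
Shifting by a multiple of (453, −568) keeps it a solution: p = 178880 − 394·453 = 398, q = -224288 + 394·568 = -496.
Check: 568·398 + 453·(-496) = 226064 − 224688 = 1376. ✓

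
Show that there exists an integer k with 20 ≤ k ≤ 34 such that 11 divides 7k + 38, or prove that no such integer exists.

Scanning upward from k = 20 gives 178, 185, 192, 199, 206, 213, none divisible by 11. Try k = 26: 7·26 + 38 = 220 = 20·11, which is divisible by 11.

k = 26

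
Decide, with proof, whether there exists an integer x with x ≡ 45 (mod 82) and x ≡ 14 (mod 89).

The moduli 82 and 89 are coprime, so by the Chinese Remainder Theorem a unique solution modulo 7298 exists.
Write x = 45 + 82t and require 45 + 82t ≡ 14 (mod 89), i.e. 82t ≡ 58 (mod 89).
Note 82·38 = 3116 ≡ 1 (mod 89) (as 3116 − 1 = 35·89), so 82⁻¹ ≡ 38.
Therefore t ≡ 38·58 = 2204 ≡ 68 (mod 89).
With t = 68: x = 45 + 82·68 = 5621.
Verify: 5621 = 68·82 + 45 and 5621 = 63·89 + 14. ✓

x = 5621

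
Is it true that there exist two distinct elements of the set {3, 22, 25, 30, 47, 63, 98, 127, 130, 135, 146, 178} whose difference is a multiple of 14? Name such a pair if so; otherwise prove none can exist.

Two integers differ by a multiple of 14 exactly when they have the same residue mod 14. The residues are 3↦3, 22↦8, 25↦11, 30↦2, 47↦5, 63↦7, 98↦0, 127↦1, 130↦4, 135↦9, 146↦6, 178↦10.
All 12 residues are distinct, so no two elements differ by a multiple of 14.

No, no such pair exists.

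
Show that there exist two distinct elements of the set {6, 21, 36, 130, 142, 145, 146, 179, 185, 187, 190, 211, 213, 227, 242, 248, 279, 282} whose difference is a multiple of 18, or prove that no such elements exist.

There is no such pair.

Two integers differ by a multiple of 18 exactly when they have the same residue mod 18. The residues are 6↦6, 21↦3, 36↦0, 130↦4, 142↦16, 145↦1, 146↦2, 179↦17, 185↦5, 187↦7, 190↦10, 211↦13, 213↦15, 227↦11, 242↦8, 248↦14, 279↦9, 282↦12.
All 18 residues are distinct, so no two elements differ by a multiple of 18.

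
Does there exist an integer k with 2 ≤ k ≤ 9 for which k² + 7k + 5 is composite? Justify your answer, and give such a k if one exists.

At k = 4: 4² + 7·4 + 5 = 49 = 7·7, which is composite.

k = 4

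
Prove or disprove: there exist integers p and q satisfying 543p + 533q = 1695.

Since gcd(543, 533) = 1, every integer is an integer combination of 543 and 533.
Run the Euclidean algorithm on 543 and 533: 543 = 1·533 + 10, 533 = 53·10 + 3, 10 = 3·3 + 1, 3 = 3·1 + 0.
Unwinding: 1 = 10 − 3·3 = 10 − 3·(533 − 53·10) = −3·533 + 160·10 = −3·533 + 160·(543 − 1·533) = 160·543 − 163·533, i.e. 543·160 + 533·(-163) = 1.
Times 1695: 543·271200 + 533·(-276285) = 1695, so (271200, -276285) solves it.
The general solution is p = 271200 + 533k, q = -276285 − 543k; taking k = -508 gives the smaller pair p = 436, q = -441.
Indeed 543·436 + 533·(-441) = 236748 − 235053 = 1695.

p = 436, q = -441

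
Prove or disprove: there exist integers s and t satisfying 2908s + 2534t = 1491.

gcd(2908, 2534) = 2, so every integer of the form 2908s + 2534t is a multiple of 2.
But 1491 is not a multiple of 2 (it leaves remainder 1).
So the equation is unsolvable over ℤ.

No, no such integers exist.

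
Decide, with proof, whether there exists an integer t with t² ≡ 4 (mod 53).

Take t = 2. Then 2² = 4, and since 0 ≤ 4 < 53 this is already reduced: 2² ≡ 4 (mod 53).

t = 2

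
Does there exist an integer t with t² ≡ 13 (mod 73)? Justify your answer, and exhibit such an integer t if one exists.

Apply Euler's criterion with the prime 73: 13 is a quadratic residue iff 13^36 ≡ 1 (mod 73), and a non-residue iff it is ≡ −1.
Repeated squaring mod 73: 13^2 = 169 ≡ 23; 13^4 ≡ 23² = 529 ≡ 18; 13^8 ≡ 18² = 324 ≡ 32; 13^16 ≡ 32² = 1024 ≡ 2; 13^32 ≡ 2² = 4 ≡ 4.
Since 36 = 32 + 4, 13^36 ≡ 4 · 18; multiplying out mod 73: 4·18 = 72 ≡ 72. Thus 13^36 ≡ 72 ≡ −1 (mod 73).
By Euler's criterion 13 is a quadratic non-residue mod 73: no t satisfies t² ≡ 13 (mod 73).

There is no such integer.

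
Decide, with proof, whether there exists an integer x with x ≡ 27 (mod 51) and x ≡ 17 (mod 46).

x = 2271

Since 51 and 46 share no common factor, CRT says the pair of congruences has a solution (unique mod 2346).
Write x = 27 + 51t and require 27 + 51t ≡ 17 (mod 46), i.e. 51t ≡ 36 (mod 46).
51 ≡ 5 (mod 46), so this reads 5t ≡ 36 (mod 46). Note 5·37 = 185 ≡ 1 (mod 46) (as 185 − 1 = 4·46), so 5⁻¹ ≡ 37.
Therefore t ≡ 37·36 = 1332 ≡ 44 (mod 46).
With t = 44: x = 27 + 51·44 = 2271.
Indeed 2271 ≡ 27 (mod 51) and 2271 ≡ 17 (mod 46).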